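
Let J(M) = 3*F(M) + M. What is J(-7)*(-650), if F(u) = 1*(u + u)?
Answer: 31850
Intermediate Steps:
F(u) = 2*u (F(u) = 1*(2*u) = 2*u)
J(M) = 7*M (J(M) = 3*(2*M) + M = 6*M + M = 7*M)
J(-7)*(-650) = (7*(-7))*(-650) = -49*(-650) = 31850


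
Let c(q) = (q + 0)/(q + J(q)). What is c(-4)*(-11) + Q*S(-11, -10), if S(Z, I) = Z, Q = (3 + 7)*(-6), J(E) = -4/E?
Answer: 1936/3 ≈ 645.33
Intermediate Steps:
Q = -60 (Q = 10*(-6) = -60)
c(q) = q/(q - 4/q) (c(q) = (q + 0)/(q - 4/q) = q/(q - 4/q))
c(-4)*(-11) + Q*S(-11, -10) = ((-4)**2/(-4 + (-4)**2))*(-11) - 60*(-11) = (16/(-4 + 16))*(-11) + 660 = (16/12)*(-11) + 660 = (16*(1/12))*(-11) + 660 = (4/3)*(-11) + 660 = -44/3 + 660 = 1936/3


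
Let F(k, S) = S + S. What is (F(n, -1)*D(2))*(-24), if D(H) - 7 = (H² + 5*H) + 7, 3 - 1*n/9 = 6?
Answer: 1344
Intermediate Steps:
n = -27 (n = 27 - 9*6 = 27 - 54 = -27)
F(k, S) = 2*S
D(H) = 14 + H² + 5*H (D(H) = 7 + ((H² + 5*H) + 7) = 7 + (7 + H² + 5*H) = 14 + H² + 5*H)
(F(n, -1)*D(2))*(-24) = ((2*(-1))*(14 + 2² + 5*2))*(-24) = -2*(14 + 4 + 10)*(-24) = -2*28*(-24) = -56*(-24) = 1344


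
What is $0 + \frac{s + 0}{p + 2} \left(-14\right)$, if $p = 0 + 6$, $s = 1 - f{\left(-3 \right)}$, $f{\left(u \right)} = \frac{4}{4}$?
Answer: $0$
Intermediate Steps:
$f{\left(u \right)} = 1$ ($f{\left(u \right)} = 4 \cdot \frac{1}{4} = 1$)
$s = 0$ ($s = 1 - 1 = 0$)
$p = 6$
$0 + \frac{s + 0}{p + 2} \left(-14\right) = 0 + \frac{0 + 0}{6 + 2} \left(-14\right) = 0 + \frac{0}{8} \left(-14\right) = 0 + 0 \cdot \frac{1}{8} \left(-14\right) = 0 + 0 \left(-14\right) = 0 + 0 = 0$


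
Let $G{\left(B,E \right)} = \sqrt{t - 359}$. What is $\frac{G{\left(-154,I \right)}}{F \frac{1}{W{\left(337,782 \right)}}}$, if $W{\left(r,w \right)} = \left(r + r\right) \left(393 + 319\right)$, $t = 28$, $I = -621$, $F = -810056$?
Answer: $- \frac{59986 i \sqrt{331}}{101257} \approx - 10.778 i$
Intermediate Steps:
$W{\left(r,w \right)} = 1424 r$ ($W{\left(r,w \right)} = 2 r 712 = 1424 r$)
$G{\left(B,E \right)} = i \sqrt{331}$ ($G{\left(B,E \right)} = \sqrt{28 - 359} = \sqrt{-331} = i \sqrt{331}$)
$\frac{G{\left(-154,I \right)}}{F \frac{1}{W{\left(337,782 \right)}}} = \frac{i \sqrt{331}}{\left(-810056\right) \frac{1}{1424 \cdot 337}} = \frac{i \sqrt{331}}{\left(-810056\right) \frac{1}{479888}} = \frac{i \sqrt{331}}{- \frac{101257}{59986}} = i \sqrt{331} \left(- \frac{59986}{101257}\right) = - \frac{59986 i \sqrt{331}}{101257}$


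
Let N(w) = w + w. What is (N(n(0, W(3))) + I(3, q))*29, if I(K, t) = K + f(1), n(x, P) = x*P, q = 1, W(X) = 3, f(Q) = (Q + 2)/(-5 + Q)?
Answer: 261/4 ≈ 65.250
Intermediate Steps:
f(Q) = (2 + Q)/(-5 + Q)
n(x, P) = P*x
N(w) = 2*w
I(K, t) = -¾ + K (I(K, t) = K + (2 + 1)/(-5 + 1) = K + 3/(-4) = K - ¼*3 = K - ¾ = -¾ + K)
(N(n(0, W(3))) + I(3, q))*29 = (2*(3*0) + (-¾ + 3))*29 = (2*0 + 9/4)*29 = (0 + 9/4)*29 = (9/4)*29 = 261/4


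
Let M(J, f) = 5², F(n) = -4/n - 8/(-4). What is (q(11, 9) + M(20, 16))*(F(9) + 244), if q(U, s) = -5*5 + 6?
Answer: 4420/3 ≈ 1473.3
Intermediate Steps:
F(n) = 2 - 4/n (F(n) = -4/n - 8*(-¼) = -4/n + 2 = 2 - 4/n)
q(U, s) = -19 (q(U, s) = -25 + 6 = -19)
M(J, f) = 25
(q(11, 9) + M(20, 16))*(F(9) + 244) = (-19 + 25)*((2 - 4/9) + 244) = 6*((2 - 4*⅑) + 244) = 6*((2 - 4/9) + 244) = 6*(14/9 + 244) = 6*(2210/9) = 4420/3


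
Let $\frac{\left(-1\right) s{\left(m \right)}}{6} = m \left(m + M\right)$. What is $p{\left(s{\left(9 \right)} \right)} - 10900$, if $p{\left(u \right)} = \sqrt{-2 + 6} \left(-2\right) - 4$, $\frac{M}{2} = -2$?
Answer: $-10908$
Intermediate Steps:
$M = -4$ ($M = 2 \left(-2\right) = -4$)
$s{\left(m \right)} = - 6 m \left(-4 + m\right)$ ($s{\left(m \right)} = - 6 m \left(m - 4\right) = - 6 m \left(-4 + m\right)$)
$p{\left(u \right)} = -8$ ($p{\left(u \right)} = \sqrt{4} \left(-2\right) - 4 = 2 \left(-2\right) - 4 = -4 - 4 = -8$)
$p{\left(s{\left(9 \right)} \right)} - 10900 = -8 - 10900 = -10908$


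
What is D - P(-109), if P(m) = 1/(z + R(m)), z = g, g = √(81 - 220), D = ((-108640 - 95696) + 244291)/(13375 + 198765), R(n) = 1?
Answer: 134539/742490 + I*√139/140 ≈ 0.1812 + 0.084213*I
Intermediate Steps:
D = 7991/42428 (D = (-204336 + 244291)/212140 = 39955*(1/212140) = 7991/42428 ≈ 0.18834)
g = I*√139 (g = √(-139) = I*√139 ≈ 11.79*I)
z = I*√139 ≈ 11.79*I
P(m) = 1/(1 + I*√139) (P(m) = 1/(I*√139 + 1) = 1/(1 + I*√139))
D - P(-109) = 7991/42428 - (1/140 - I*√139/140) = 7991/42428 + (-1/140 + I*√139/140) = 134539/742490 + I*√139/140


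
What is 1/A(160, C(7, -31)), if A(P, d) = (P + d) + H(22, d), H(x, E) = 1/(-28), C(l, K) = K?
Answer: 28/3611 ≈ 0.0077541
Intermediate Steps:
H(x, E) = -1/28
A(P, d) = -1/28 + P + d (A(P, d) = (P + d) - 1/28 = -1/28 + P + d)
1/A(160, C(7, -31)) = 1/(-1/28 + 160 - 31) = 1/(3611/28) = 28/3611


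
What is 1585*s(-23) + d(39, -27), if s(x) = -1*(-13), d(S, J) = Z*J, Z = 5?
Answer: 20470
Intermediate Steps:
d(S, J) = 5*J
s(x) = 13
1585*s(-23) + d(39, -27) = 1585*13 + 5*(-27) = 20605 - 135 = 20470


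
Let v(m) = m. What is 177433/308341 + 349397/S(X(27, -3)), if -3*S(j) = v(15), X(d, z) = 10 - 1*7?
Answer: -107732533212/1541705 ≈ -69879.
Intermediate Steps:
X(d, z) = 3 (X(d, z) = 10 - 7 = 3)
S(j) = -5 (S(j) = -1/3*15 = -5)
177433/308341 + 349397/S(X(27, -3)) = 177433/308341 + 349397/(-5) = 177433*(1/308341) + 349397*(-1/5) = 177433/308341 - 349397/5 = -107732533212/1541705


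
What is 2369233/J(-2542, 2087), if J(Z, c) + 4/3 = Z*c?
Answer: -7107699/15915466 ≈ -0.44659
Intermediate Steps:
J(Z, c) = -4/3 + Z*c
2369233/J(-2542, 2087) = 2369233/(-4/3 - 2542*2087) = 2369233/(-4/3 - 5305154) = 2369233/(-15915466/3) = 2369233*(-3/15915466) = -7107699/15915466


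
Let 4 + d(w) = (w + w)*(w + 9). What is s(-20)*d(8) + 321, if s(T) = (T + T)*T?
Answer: 214721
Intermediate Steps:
d(w) = -4 + 2*w*(9 + w) (d(w) = -4 + (w + w)*(w + 9) = -4 + (2*w)*(9 + w) = -4 + 2*w*(9 + w))
s(T) = 2*T² (s(T) = (2*T)*T = 2*T²)
s(-20)*d(8) + 321 = (2*(-20)²)*(-4 + 2*8² + 18*8) + 321 = (2*400)*(-4 + 2*64 + 144) + 321 = 800*(-4 + 128 + 144) + 321 = 800*268 + 321 = 214400 + 321 = 214721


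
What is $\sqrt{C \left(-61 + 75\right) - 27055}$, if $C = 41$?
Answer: $i \sqrt{26481} \approx 162.73 i$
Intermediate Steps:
$\sqrt{C \left(-61 + 75\right) - 27055} = \sqrt{41 \left(-61 + 75\right) - 27055} = \sqrt{41 \cdot 14 - 27055} = \sqrt{574 - 27055} = \sqrt{-26481} = i \sqrt{26481}$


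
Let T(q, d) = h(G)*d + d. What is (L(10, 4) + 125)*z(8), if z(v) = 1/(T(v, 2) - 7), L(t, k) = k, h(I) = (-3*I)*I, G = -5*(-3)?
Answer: -129/1355 ≈ -0.095203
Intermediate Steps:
G = 15
h(I) = -3*I²
T(q, d) = -674*d (T(q, d) = (-3*15²)*d + d = (-3*225)*d + d = -675*d + d = -674*d)
z(v) = -1/1355 (z(v) = 1/(-674*2 - 7) = 1/(-1348 - 7) = 1/(-1355) = -1/1355)
(L(10, 4) + 125)*z(8) = (4 + 125)*(-1/1355) = 129*(-1/1355) = -129/1355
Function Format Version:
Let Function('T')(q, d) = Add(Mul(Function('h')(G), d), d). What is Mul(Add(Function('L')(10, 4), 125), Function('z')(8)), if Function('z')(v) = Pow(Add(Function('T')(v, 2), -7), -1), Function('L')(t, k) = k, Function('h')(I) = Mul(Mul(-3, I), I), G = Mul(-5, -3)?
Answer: Rational(-129, 1355) ≈ -0.095203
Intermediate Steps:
G = 15
Function('h')(I) = Mul(-3, Pow(I, 2))
Function('T')(q, d) = Mul(-674, d) (Function('T')(q, d) = Add(Mul(Mul(-3, Pow(15, 2)), d), d) = Add(Mul(Mul(-3, 225), d), d) = Add(Mul(-675, d), d) = Mul(-674, d))
Function('z')(v) = Rational(-1, 1355) (Function('z')(v) = Pow(Add(Mul(-674, 2), -7), -1) = Pow(Add(-1348, -7), -1) = Pow(-1355, -1) = Rational(-1, 1355))
Mul(Add(Function('L')(10, 4), 125), Function('z')(8)) = Mul(Add(4, 125), Rational(-1, 1355)) = Mul(129, Rational(-1, 1355)) = Rational(-129, 1355)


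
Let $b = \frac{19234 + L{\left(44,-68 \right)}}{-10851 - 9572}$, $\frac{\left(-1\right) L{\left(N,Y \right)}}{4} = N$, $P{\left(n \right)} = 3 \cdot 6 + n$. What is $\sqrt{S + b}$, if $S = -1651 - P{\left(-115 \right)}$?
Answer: $\frac{20 i \sqrt{9594097}}{1571} \approx 39.433 i$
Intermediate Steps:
$P{\left(n \right)} = 18 + n$
$L{\left(N,Y \right)} = - 4 N$
$S = -1554$ ($S = -1651 - \left(18 - 115\right) = -1651 - -97 = -1651 + 97 = -1554$)
$b = - \frac{1466}{1571}$ ($b = \frac{19234 - 176}{-10851 - 9572} = \frac{19234 - 176}{-20423} = 19058 \left(- \frac{1}{20423}\right) = - \frac{1466}{1571} \approx -0.93316$)
$\sqrt{S + b} = \sqrt{-1554 - \frac{1466}{1571}} = \sqrt{- \frac{2442800}{1571}} = \frac{20 i \sqrt{9594097}}{1571}$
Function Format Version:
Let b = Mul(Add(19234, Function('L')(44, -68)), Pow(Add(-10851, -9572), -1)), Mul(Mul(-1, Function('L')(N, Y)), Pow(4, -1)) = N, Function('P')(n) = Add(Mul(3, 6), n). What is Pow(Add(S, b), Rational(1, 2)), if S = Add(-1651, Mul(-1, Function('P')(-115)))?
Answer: Mul(Rational(20, 1571), I, Pow(9594097, Rational(1, 2))) ≈ Mul(39.433, I)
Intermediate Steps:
Function('P')(n) = Add(18, n)
Function('L')(N, Y) = Mul(-4, N)
S = -1554 (S = Add(-1651, Mul(-1, Add(18, -115))) = Add(-1651, Mul(-1, -97)) = Add(-1651, 97) = -1554)
b = Rational(-1466, 1571) (b = Mul(Add(19234, Mul(-4, 44)), Pow(Add(-10851, -9572), -1)) = Mul(Add(19234, -176), Pow(-20423, -1)) = Mul(19058, Rational(-1, 20423)) = Rational(-1466, 1571) ≈ -0.93316)
Pow(Add(S, b), Rational(1, 2)) = Pow(Add(-1554, Rational(-1466, 1571)), Rational(1, 2)) = Pow(Rational(-2442800, 1571), Rational(1, 2)) = Mul(Rational(20, 1571), I, Pow(9594097, Rational(1, 2)))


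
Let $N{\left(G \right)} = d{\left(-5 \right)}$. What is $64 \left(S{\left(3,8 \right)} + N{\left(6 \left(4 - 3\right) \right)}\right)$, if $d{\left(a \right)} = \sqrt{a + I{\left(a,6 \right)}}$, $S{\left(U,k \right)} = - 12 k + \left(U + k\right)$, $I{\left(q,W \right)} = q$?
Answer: $-5440 + 64 i \sqrt{10} \approx -5440.0 + 202.39 i$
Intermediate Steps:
$S{\left(U,k \right)} = U - 11 k$
$d{\left(a \right)} = \sqrt{2} \sqrt{a}$ ($d{\left(a \right)} = \sqrt{a + a} = \sqrt{2 a} = \sqrt{2} \sqrt{a}$)
$N{\left(G \right)} = i \sqrt{10}$ ($N{\left(G \right)} = \sqrt{2} \sqrt{-5} = \sqrt{2} i \sqrt{5} = i \sqrt{10}$)
$64 \left(S{\left(3,8 \right)} + N{\left(6 \left(4 - 3\right) \right)}\right) = 64 \left(\left(3 - 88\right) + i \sqrt{10}\right) = 64 \left(-85 + i \sqrt{10}\right) = -5440 + 64 i \sqrt{10}$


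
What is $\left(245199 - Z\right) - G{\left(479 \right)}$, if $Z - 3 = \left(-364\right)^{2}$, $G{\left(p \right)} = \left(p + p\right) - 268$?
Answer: $112010$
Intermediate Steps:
$G{\left(p \right)} = -268 + 2 p$ ($G{\left(p \right)} = 2 p - 268 = -268 + 2 p$)
$Z = 132499$ ($Z = 3 + \left(-364\right)^{2} = 3 + 132496 = 132499$)
$\left(245199 - Z\right) - G{\left(479 \right)} = \left(245199 - 132499\right) - \left(-268 + 2 \cdot 479\right) = \left(245199 - 132499\right) - \left(-268 + 958\right) = 112700 - 690 = 112010$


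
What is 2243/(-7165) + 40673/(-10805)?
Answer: -63131532/15483565 ≈ -4.0773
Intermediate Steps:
2243/(-7165) + 40673/(-10805) = 2243*(-1/7165) + 40673*(-1/10805) = -2243/7165 - 40673/10805 = -63131532/15483565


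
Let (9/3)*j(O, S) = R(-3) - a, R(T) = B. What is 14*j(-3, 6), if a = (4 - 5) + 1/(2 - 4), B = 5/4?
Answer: 77/6 ≈ 12.833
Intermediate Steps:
B = 5/4 (B = 5*(¼) = 5/4 ≈ 1.2500)
R(T) = 5/4
a = -3/2 (a = -1 + 1/(-2) = -1 - ½ = -3/2 ≈ -1.5000)
j(O, S) = 11/12 (j(O, S) = (5/4 - 1*(-3/2))/3 = (5/4 + 3/2)/3 = (⅓)*(11/4) = 11/12)
14*j(-3, 6) = 14*(11/12) = 77/6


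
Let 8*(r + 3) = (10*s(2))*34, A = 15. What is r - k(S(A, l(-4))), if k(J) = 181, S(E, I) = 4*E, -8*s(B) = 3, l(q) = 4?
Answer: -3199/16 ≈ -199.94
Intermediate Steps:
s(B) = -3/8 (s(B) = -1/8*3 = -3/8)
r = -303/16 (r = -3 + ((10*(-3/8))*34)/8 = -3 + (-15/4*34)/8 = -3 + (1/8)*(-255/2) = -3 - 255/16 = -303/16 ≈ -18.938)
r - k(S(A, l(-4))) = -303/16 - 1*181 = -303/16 - 181 = -3199/16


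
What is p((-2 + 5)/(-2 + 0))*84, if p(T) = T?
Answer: -126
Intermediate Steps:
p((-2 + 5)/(-2 + 0))*84 = ((-2 + 5)/(-2 + 0))*84 = (3/(-2))*84 = (3*(-1/2))*84 = -3/2*84 = -126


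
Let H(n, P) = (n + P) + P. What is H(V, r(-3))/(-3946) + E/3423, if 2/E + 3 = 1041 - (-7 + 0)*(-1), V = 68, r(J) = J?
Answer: -109398557/6962939949 ≈ -0.015712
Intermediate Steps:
H(n, P) = n + 2*P (H(n, P) = (P + n) + P = n + 2*P)
E = 2/1031 (E = 2/(-3 + (1041 - (-7 + 0)*(-1))) = 2/(-3 + (1041 - (-7)*(-1))) = 2/(-3 + (1041 - 1*7)) = 2/(-3 + (1041 - 7)) = 2/(-3 + 1034) = 2/1031 ≈ 0.0019399)
H(V, r(-3))/(-3946) + E/3423 = (68 + 2*(-3))/(-3946) + (2/1031)/3423 = (68 - 6)*(-1/3946) + (2/1031)*(1/3423) = 62*(-1/3946) + 2/3529113 = -31/1973 + 2/3529113 = -109398557/6962939949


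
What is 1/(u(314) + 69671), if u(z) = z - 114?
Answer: 1/69871 ≈ 1.4312e-5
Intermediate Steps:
u(z) = -114 + z
1/(u(314) + 69671) = 1/((-114 + 314) + 69671) = 1/(200 + 69671) = 1/69871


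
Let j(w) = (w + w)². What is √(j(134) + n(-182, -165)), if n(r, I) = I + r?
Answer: √71477 ≈ 267.35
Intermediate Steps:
j(w) = 4*w² (j(w) = (2*w)² = 4*w²)
√(j(134) + n(-182, -165)) = √(4*134² + (-165 - 182)) = √(4*17956 - 347) = √(71824 - 347) = √71477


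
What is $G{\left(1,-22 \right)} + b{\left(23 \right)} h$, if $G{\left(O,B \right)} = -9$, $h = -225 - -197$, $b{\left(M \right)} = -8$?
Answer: $215$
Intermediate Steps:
$h = -28$ ($h = -225 + 197 = -28$)
$G{\left(1,-22 \right)} + b{\left(23 \right)} h = -9 - -224 = -9 + 224 = 215$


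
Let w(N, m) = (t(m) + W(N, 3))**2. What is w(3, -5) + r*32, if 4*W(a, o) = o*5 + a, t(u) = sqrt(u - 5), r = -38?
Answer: -4823/4 + 9*I*sqrt(10) ≈ -1205.8 + 28.461*I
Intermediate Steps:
t(u) = sqrt(-5 + u)
W(a, o) = a/4 + 5*o/4 (W(a, o) = (o*5 + a)/4 = (5*o + a)/4 = (a + 5*o)/4 = a/4 + 5*o/4)
w(N, m) = (15/4 + sqrt(-5 + m) + N/4)**2 (w(N, m) = (sqrt(-5 + m) + (N/4 + (5/4)*3))**2 = (sqrt(-5 + m) + (N/4 + 15/4))**2 = (sqrt(-5 + m) + (15/4 + N/4))**2 = (15/4 + sqrt(-5 + m) + N/4)**2)
w(3, -5) + r*32 = (15 + 3 + 4*sqrt(-5 - 5))**2/16 - 38*32 = (15 + 3 + 4*sqrt(-10))**2/16 - 1216 = (15 + 3 + 4*(I*sqrt(10)))**2/16 - 1216 = (15 + 3 + 4*I*sqrt(10))**2/16 - 1216 = (18 + 4*I*sqrt(10))**2/16 - 1216 = -1216 + (18 + 4*I*sqrt(10))**2/16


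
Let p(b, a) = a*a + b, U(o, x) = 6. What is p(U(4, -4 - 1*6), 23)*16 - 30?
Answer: 8530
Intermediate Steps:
p(b, a) = b + a**2 (p(b, a) = a**2 + b = b + a**2)
p(U(4, -4 - 1*6), 23)*16 - 30 = (6 + 23**2)*16 - 30 = (6 + 529)*16 - 30 = 535*16 - 30 = 8560 - 30 = 8530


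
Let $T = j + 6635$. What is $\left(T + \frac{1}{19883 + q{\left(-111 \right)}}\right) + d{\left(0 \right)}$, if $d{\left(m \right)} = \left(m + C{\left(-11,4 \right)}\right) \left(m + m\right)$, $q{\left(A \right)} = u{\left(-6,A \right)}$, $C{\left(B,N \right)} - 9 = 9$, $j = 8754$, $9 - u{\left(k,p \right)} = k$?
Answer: $\frac{306210323}{19898} \approx 15389.0$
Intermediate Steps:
$u{\left(k,p \right)} = 9 - k$
$C{\left(B,N \right)} = 18$ ($C{\left(B,N \right)} = 9 + 9 = 18$)
$q{\left(A \right)} = 15$ ($q{\left(A \right)} = 9 - -6 = 9 + 6 = 15$)
$d{\left(m \right)} = 2 m \left(18 + m\right)$ ($d{\left(m \right)} = \left(m + 18\right) \left(m + m\right) = \left(18 + m\right) 2 m = 2 m \left(18 + m\right)$)
$T = 15389$ ($T = 8754 + 6635 = 15389$)
$\left(T + \frac{1}{19883 + q{\left(-111 \right)}}\right) + d{\left(0 \right)} = \left(15389 + \frac{1}{19883 + 15}\right) + 2 \cdot 0 \left(18 + 0\right) = \left(15389 + \frac{1}{19898}\right) + 2 \cdot 0 \cdot 18 = \left(15389 + \frac{1}{19898}\right) + 0 = \frac{306210323}{19898} + 0 = \frac{306210323}{19898}$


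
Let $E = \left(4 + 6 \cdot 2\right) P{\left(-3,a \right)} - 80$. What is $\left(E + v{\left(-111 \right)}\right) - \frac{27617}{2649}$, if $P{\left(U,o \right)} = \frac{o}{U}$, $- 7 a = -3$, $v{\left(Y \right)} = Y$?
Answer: $- \frac{3777416}{18543} \approx -203.71$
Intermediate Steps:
$a = \frac{3}{7}$ ($a = \left(- \frac{1}{7}\right) \left(-3\right) = \frac{3}{7} \approx 0.42857$)
$E = - \frac{576}{7}$ ($E = \left(4 + 6 \cdot 2\right) \frac{3}{7 \left(-3\right)} - 80 = \left(4 + 12\right) \frac{3}{7} \left(- \frac{1}{3}\right) - 80 = 16 \left(- \frac{1}{7}\right) - 80 = - \frac{16}{7} - 80 = - \frac{576}{7} \approx -82.286$)
$\left(E + v{\left(-111 \right)}\right) - \frac{27617}{2649} = \left(- \frac{576}{7} - 111\right) - \frac{27617}{2649} = - \frac{1353}{7} - \frac{27617}{2649} = - \frac{3777416}{18543}$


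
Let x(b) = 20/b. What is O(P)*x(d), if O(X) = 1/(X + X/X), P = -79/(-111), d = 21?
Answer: 74/133 ≈ 0.55639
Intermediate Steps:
P = 79/111 (P = -79*(-1/111) = 79/111 ≈ 0.71171)
O(X) = 1/(1 + X) (O(X) = 1/(X + 1) = 1/(1 + X))
O(P)*x(d) = (20/21)/(1 + 79/111) = (20*(1/21))/(190/111) = (111/190)*(20/21) = 74/133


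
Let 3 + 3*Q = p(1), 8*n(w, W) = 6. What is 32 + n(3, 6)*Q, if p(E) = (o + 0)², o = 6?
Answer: 161/4 ≈ 40.250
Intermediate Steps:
p(E) = 36 (p(E) = (6 + 0)² = 6² = 36)
n(w, W) = ¾ (n(w, W) = (⅛)*6 = ¾)
Q = 11 (Q = -1 + (⅓)*36 = -1 + 12 = 11)
32 + n(3, 6)*Q = 32 + (¾)*11 = 32 + 33/4 = 161/4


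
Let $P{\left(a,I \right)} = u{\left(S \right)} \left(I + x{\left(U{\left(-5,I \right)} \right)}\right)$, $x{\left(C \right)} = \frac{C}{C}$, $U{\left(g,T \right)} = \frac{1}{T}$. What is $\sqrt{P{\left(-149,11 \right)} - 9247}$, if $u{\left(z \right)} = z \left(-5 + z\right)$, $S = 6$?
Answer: $5 i \sqrt{367} \approx 95.786 i$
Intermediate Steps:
$x{\left(C \right)} = 1$
$P{\left(a,I \right)} = 6 + 6 I$ ($P{\left(a,I \right)} = 6 \left(-5 + 6\right) \left(I + 1\right) = 6 \cdot 1 \left(1 + I\right) = 6 \left(1 + I\right) = 6 + 6 I$)
$\sqrt{P{\left(-149,11 \right)} - 9247} = \sqrt{\left(6 + 6 \cdot 11\right) - 9247} = \sqrt{\left(6 + 66\right) - 9247} = \sqrt{72 - 9247} = \sqrt{-9175} = 5 i \sqrt{367}$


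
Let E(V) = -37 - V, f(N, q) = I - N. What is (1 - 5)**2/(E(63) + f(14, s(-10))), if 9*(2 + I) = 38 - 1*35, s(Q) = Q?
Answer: -48/347 ≈ -0.13833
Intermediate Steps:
I = -5/3 (I = -2 + (38 - 1*35)/9 = -2 + (38 - 35)/9 = -2 + (1/9)*3 = -2 + 1/3 = -5/3 ≈ -1.6667)
f(N, q) = -5/3 - N
(1 - 5)**2/(E(63) + f(14, s(-10))) = (1 - 5)**2/((-37 - 1*63) + (-5/3 - 1*14)) = (-4)**2/((-37 - 63) + (-5/3 - 14)) = 16/(-100 - 47/3) = 16/(-347/3) = 16*(-3/347) = -48/347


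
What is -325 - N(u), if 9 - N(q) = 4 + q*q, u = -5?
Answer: -305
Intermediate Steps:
N(q) = 5 - q² (N(q) = 9 - (4 + q*q) = 9 - (4 + q²) = 9 + (-4 - q²) = 5 - q²)
-325 - N(u) = -325 - (5 - 1*(-5)²) = -325 - (5 - 1*25) = -325 - (5 - 25) = -325 - 1*(-20) = -325 + 20 = -305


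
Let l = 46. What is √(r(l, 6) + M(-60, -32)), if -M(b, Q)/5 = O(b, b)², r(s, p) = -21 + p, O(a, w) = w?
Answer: I*√18015 ≈ 134.22*I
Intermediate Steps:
M(b, Q) = -5*b²
√(r(l, 6) + M(-60, -32)) = √((-21 + 6) - 5*(-60)²) = √(-15 - 5*3600) = √(-15 - 18000) = √(-18015) = I*√18015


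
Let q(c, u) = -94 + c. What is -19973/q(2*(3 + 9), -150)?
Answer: 19973/70 ≈ 285.33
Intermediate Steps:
-19973/q(2*(3 + 9), -150) = -19973/(-94 + 2*(3 + 9)) = -19973/(-94 + 2*12) = -19973/(-94 + 24) = -19973/(-70) = -19973*(-1/70) = 19973/70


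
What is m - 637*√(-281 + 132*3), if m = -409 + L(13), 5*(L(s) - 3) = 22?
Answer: -2008/5 - 637*√115 ≈ -7232.7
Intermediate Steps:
L(s) = 37/5 (L(s) = 3 + (⅕)*22 = 3 + 22/5 = 37/5)
m = -2008/5 (m = -409 + 37/5 = -2008/5 ≈ -401.60)
m - 637*√(-281 + 132*3) = -2008/5 - 637*√(-281 + 132*3) = -2008/5 - 637*√(-281 + 396) = -2008/5 - 637*√115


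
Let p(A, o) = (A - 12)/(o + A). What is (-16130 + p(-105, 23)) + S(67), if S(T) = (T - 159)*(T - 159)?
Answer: -628495/82 ≈ -7664.6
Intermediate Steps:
p(A, o) = (-12 + A)/(A + o)
S(T) = (-159 + T)**2 (S(T) = (-159 + T)*(-159 + T) = (-159 + T)**2)
(-16130 + p(-105, 23)) + S(67) = (-16130 + (-12 - 105)/(-105 + 23)) + (-159 + 67)**2 = (-16130 - 117/(-82)) + (-92)**2 = (-16130 - 1/82*(-117)) + 8464 = (-16130 + 117/82) + 8464 = -1322543/82 + 8464 = -628495/82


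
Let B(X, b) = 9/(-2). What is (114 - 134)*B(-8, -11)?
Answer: 90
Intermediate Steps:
B(X, b) = -9/2 (B(X, b) = 9*(-1/2) = -9/2)
(114 - 134)*B(-8, -11) = (114 - 134)*(-9/2) = -20*(-9/2) = 90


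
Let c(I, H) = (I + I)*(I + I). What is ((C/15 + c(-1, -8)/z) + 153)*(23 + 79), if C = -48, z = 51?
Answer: 76438/5 ≈ 15288.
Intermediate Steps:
c(I, H) = 4*I² (c(I, H) = (2*I)*(2*I) = 4*I²)
((C/15 + c(-1, -8)/z) + 153)*(23 + 79) = ((-48/15 + (4*(-1)²)/51) + 153)*(23 + 79) = ((-48*1/15 + (4*1)*(1/51)) + 153)*102 = ((-16/5 + 4*(1/51)) + 153)*102 = ((-16/5 + 4/51) + 153)*102 = (-796/255 + 153)*102 = (38219/255)*102 = 76438/5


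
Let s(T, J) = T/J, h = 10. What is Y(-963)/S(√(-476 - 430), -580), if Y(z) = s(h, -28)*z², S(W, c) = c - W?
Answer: 672342525/1180571 - 4636845*I*√906/4722284 ≈ 569.51 - 29.555*I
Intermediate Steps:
Y(z) = -5*z²/14 (Y(z) = (10/(-28))*z² = (10*(-1/28))*z² = -5*z²/14)
Y(-963)/S(√(-476 - 430), -580) = (-5/14*(-963)²)/(-580 - √(-476 - 430)) = (-5/14*927369)/(-580 - √(-906)) = -4636845/(14*(-580 - I*√906))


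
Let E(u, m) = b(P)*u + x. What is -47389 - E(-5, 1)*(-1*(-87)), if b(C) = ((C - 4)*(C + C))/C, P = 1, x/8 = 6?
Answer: -54175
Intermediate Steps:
x = 48 (x = 8*6 = 48)
b(C) = -8 + 2*C (b(C) = ((-4 + C)*(2*C))/C = (2*C*(-4 + C))/C = -8 + 2*C)
E(u, m) = 48 - 6*u (E(u, m) = (-8 + 2*1)*u + 48 = (-8 + 2)*u + 48 = -6*u + 48 = 48 - 6*u)
-47389 - E(-5, 1)*(-1*(-87)) = -47389 - (48 - 6*(-5))*(-1*(-87)) = -47389 - (48 + 30)*87 = -47389 - 78*87 = -47389 - 1*6786 = -47389 - 6786 = -54175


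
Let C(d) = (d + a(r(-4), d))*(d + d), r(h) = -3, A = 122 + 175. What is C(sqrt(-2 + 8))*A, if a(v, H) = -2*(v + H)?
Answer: -3564 + 3564*sqrt(6) ≈ 5166.0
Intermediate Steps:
A = 297
a(v, H) = -2*H - 2*v (a(v, H) = -2*(H + v) = -2*H - 2*v)
C(d) = 2*d*(6 - d) (C(d) = (d + (-2*d - 2*(-3)))*(d + d) = (d + (-2*d + 6))*(2*d) = (d + (6 - 2*d))*(2*d) = (6 - d)*(2*d) = 2*d*(6 - d))
C(sqrt(-2 + 8))*A = (2*sqrt(-2 + 8)*(6 - sqrt(-2 + 8)))*297 = (2*sqrt(6)*(6 - sqrt(6)))*297 = 594*sqrt(6)*(6 - sqrt(6))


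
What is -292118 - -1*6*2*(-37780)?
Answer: -745478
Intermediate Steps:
-292118 - -1*6*2*(-37780) = -292118 - (-6*2)*(-37780) = -292118 - (-12)*(-37780) = -292118 - 1*453360 = -292118 - 453360 = -745478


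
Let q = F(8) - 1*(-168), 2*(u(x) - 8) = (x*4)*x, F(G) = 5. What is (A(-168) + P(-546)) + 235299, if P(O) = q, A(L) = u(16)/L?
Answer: 4944847/21 ≈ 2.3547e+5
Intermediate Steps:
u(x) = 8 + 2*x**2 (u(x) = 8 + ((x*4)*x)/2 = 8 + ((4*x)*x)/2 = 8 + (4*x**2)/2 = 8 + 2*x**2)
A(L) = 520/L (A(L) = (8 + 2*16**2)/L = (8 + 2*256)/L = (8 + 512)/L = 520/L)
q = 173 (q = 5 - 1*(-168) = 5 + 168 = 173)
P(O) = 173
(A(-168) + P(-546)) + 235299 = (520/(-168) + 173) + 235299 = (520*(-1/168) + 173) + 235299 = (-65/21 + 173) + 235299 = 3568/21 + 235299 = 4944847/21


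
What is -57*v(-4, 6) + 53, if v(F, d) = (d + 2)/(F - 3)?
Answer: 827/7 ≈ 118.14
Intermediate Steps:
v(F, d) = (2 + d)/(-3 + F)
-57*v(-4, 6) + 53 = -57*(2 + 6)/(-3 - 4) + 53 = -57*8/(-7) + 53 = -(-57)*8/7 + 53 = -57*(-8/7) + 53 = 456/7 + 53 = 827/7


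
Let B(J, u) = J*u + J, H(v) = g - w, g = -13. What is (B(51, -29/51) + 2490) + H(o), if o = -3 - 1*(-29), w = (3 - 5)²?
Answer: 2495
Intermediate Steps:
w = 4 (w = (-2)² = 4)
o = 26 (o = -3 + 29 = 26)
H(v) = -17 (H(v) = -13 - 1*4 = -13 - 4 = -17)
B(J, u) = J + J*u
(B(51, -29/51) + 2490) + H(o) = (51*(1 - 29/51) + 2490) - 17 = (51*(22/51) + 2490) - 17 = (22 + 2490) - 17 = 2512 - 17 = 2495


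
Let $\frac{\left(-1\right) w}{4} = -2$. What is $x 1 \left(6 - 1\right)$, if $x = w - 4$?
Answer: $20$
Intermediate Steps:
$w = 8$ ($w = \left(-4\right) \left(-2\right) = 8$)
$x = 4$ ($x = 8 - 4 = 4$)
$x 1 \left(6 - 1\right) = 4 \cdot 1 \left(6 - 1\right) = 4 \cdot 5 = 20$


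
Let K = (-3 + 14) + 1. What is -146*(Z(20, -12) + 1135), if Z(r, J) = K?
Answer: -167462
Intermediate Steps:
K = 12 (K = 11 + 1 = 12)
Z(r, J) = 12
-146*(Z(20, -12) + 1135) = -146*(12 + 1135) = -146*1147 = -167462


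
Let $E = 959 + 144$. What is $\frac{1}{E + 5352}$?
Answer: $\frac{1}{6455} \approx 0.00015492$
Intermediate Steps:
$E = 1103$
$\frac{1}{E + 5352} = \frac{1}{1103 + 5352} = \frac{1}{6455}$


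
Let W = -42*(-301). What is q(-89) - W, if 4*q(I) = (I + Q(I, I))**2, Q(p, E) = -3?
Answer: -10526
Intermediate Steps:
q(I) = (-3 + I)**2/4 (q(I) = (I - 3)**2/4 = (-3 + I)**2/4)
W = 12642
q(-89) - W = (-3 - 89)**2/4 - 1*12642 = (1/4)*(-92)**2 - 12642 = (1/4)*8464 - 12642 = 2116 - 12642 = -10526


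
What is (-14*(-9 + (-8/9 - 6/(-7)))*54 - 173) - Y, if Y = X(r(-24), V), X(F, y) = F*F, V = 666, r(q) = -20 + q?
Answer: 4719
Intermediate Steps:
X(F, y) = F**2
Y = 1936 (Y = (-20 - 24)**2 = (-44)**2 = 1936)
(-14*(-9 + (-8/9 - 6/(-7)))*54 - 173) - Y = (-14*(-9 + (-8/9 - 6/(-7)))*54 - 173) - 1*1936 = (-14*(-9 + (-8*1/9 - 6*(-1/7)))*54 - 173) - 1936 = (-14*(-9 + (-8/9 + 6/7))*54 - 173) - 1936 = (-14*(-9 - 2/63)*54 - 173) - 1936 = (-14*(-569/63)*54 - 173) - 1936 = ((1138/9)*54 - 173) - 1936 = (6828 - 173) - 1936 = 6655 - 1936 = 4719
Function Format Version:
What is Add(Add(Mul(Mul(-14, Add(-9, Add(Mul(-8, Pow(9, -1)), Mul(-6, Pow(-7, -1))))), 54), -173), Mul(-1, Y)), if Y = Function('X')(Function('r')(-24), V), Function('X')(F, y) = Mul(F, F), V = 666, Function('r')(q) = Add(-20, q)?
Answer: 4719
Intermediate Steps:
Function('X')(F, y) = Pow(F, 2)
Y = 1936 (Y = Pow(Add(-20, -24), 2) = Pow(-44, 2) = 1936)
Add(Add(Mul(Mul(-14, Add(-9, Add(Mul(-8, Pow(9, -1)), Mul(-6, Pow(-7, -1))))), 54), -173), Mul(-1, Y)) = Add(Add(Mul(Mul(-14, Add(-9, Add(Mul(-8, Pow(9, -1)), Mul(-6, Pow(-7, -1))))), 54), -173), Mul(-1, 1936)) = Add(Add(Mul(Mul(-14, Add(-9, Add(Mul(-8, Rational(1, 9)), Mul(-6, Rational(-1, 7))))), 54), -173), -1936) = Add(Add(Mul(Mul(-14, Add(-9, Add(Rational(-8, 9), Rational(6, 7)))), 54), -173), -1936) = Add(Add(Mul(Mul(-14, Add(-9, Rational(-2, 63))), 54), -173), -1936) = Add(Add(Mul(Mul(-14, Rational(-569, 63)), 54), -173), -1936) = Add(Add(Mul(Rational(1138, 9), 54), -173), -1936) = Add(Add(6828, -173), -1936) = Add(6655, -1936) = 4719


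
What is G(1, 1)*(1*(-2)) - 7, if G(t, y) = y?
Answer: -9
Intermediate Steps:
G(1, 1)*(1*(-2)) - 7 = 1*(1*(-2)) - 7 = 1*(-2) - 7 = -2 - 7 = -9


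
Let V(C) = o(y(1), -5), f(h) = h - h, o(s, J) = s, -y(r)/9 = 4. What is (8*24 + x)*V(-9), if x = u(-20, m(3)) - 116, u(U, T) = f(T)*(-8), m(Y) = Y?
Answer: -2736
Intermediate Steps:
y(r) = -36 (y(r) = -9*4 = -36)
f(h) = 0
V(C) = -36
u(U, T) = 0 (u(U, T) = 0*(-8) = 0)
x = -116 (x = 0 - 116 = -116)
(8*24 + x)*V(-9) = (8*24 - 116)*(-36) = (192 - 116)*(-36) = 76*(-36) = -2736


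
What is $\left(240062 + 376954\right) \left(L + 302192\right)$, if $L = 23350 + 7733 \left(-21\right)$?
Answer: $100665543384$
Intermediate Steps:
$L = -139043$ ($L = 23350 - 162393 = -139043$)
$\left(240062 + 376954\right) \left(L + 302192\right) = \left(240062 + 376954\right) \left(-139043 + 302192\right) = 617016 \cdot 163149 = 100665543384$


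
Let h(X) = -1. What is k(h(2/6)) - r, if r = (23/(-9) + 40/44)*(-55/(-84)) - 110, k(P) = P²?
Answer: 84731/756 ≈ 112.08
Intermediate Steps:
r = -83975/756 (r = (23*(-⅑) + 40*(1/44))*(-55*(-1/84)) - 110 = (-23/9 + 10/11)*(55/84) - 110 = -163/99*55/84 - 110 = -815/756 - 110 = -83975/756 ≈ -111.08)
k(h(2/6)) - r = (-1)² - 1*(-83975/756) = 1 + 83975/756 = 84731/756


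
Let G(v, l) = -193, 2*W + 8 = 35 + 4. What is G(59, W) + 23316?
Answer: 23123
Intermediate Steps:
W = 31/2 (W = -4 + (35 + 4)/2 = -4 + (½)*39 = -4 + 39/2 = 31/2 ≈ 15.500)
G(59, W) + 23316 = -193 + 23316 = 23123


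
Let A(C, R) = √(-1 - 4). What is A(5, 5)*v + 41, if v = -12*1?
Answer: 41 - 12*I*√5 ≈ 41.0 - 26.833*I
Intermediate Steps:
v = -12
A(C, R) = I*√5 (A(C, R) = √(-5) = I*√5)
A(5, 5)*v + 41 = (I*√5)*(-12) + 41 = -12*I*√5 + 41 = 41 - 12*I*√5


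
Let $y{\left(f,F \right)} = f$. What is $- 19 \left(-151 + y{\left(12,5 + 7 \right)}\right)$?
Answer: $2641$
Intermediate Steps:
$- 19 \left(-151 + y{\left(12,5 + 7 \right)}\right) = - 19 \left(-151 + 12\right) = \left(-19\right) \left(-139\right) = 2641$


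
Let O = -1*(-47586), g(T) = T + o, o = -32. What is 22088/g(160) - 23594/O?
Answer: 65503721/380688 ≈ 172.07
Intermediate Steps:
g(T) = -32 + T (g(T) = T - 32 = -32 + T)
O = 47586
22088/g(160) - 23594/O = 22088/(-32 + 160) - 23594/47586 = 22088/128 - 23594*1/47586 = 22088*(1/128) - 11797/23793 = 2761/16 - 11797/23793 = 65503721/380688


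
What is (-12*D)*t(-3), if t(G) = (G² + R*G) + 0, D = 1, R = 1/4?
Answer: -99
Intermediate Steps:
R = ¼ ≈ 0.25000
t(G) = G² + G/4 (t(G) = (G² + G/4) + 0 = G² + G/4)
(-12*D)*t(-3) = (-12*1)*(-3*(¼ - 3)) = -(-36)*(-11)/4 = -12*33/4 = -99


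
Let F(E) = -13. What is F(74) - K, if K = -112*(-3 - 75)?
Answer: -8749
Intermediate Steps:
K = 8736 (K = -112*(-78) = 8736)
F(74) - K = -13 - 1*8736 = -13 - 8736 = -8749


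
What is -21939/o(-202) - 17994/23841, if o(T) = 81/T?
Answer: 1304372564/23841 ≈ 54711.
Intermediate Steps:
-21939/o(-202) - 17994/23841 = -21939/(81/(-202)) - 17994/23841 = -21939/(81*(-1/202)) - 17994*1/23841 = -21939/(-81/202) - 5998/7947 = -21939*(-202/81) - 5998/7947 = 1477226/27 - 5998/7947 = 1304372564/23841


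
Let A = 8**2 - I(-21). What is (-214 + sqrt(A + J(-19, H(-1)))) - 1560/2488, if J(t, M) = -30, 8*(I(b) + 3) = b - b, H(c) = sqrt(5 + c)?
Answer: -66749/311 + sqrt(37) ≈ -208.54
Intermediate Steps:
I(b) = -3 (I(b) = -3 + (b - b)/8 = -3 + (1/8)*0 = -3 + 0 = -3)
A = 67 (A = 8**2 - 1*(-3) = 64 + 3 = 67)
(-214 + sqrt(A + J(-19, H(-1)))) - 1560/2488 = (-214 + sqrt(67 - 30)) - 1560/2488 = (-214 + sqrt(37)) - 1560*1/2488 = (-214 + sqrt(37)) - 195/311 = -66749/311 + sqrt(37)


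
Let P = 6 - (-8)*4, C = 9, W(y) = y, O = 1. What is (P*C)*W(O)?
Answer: 342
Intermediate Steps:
P = 38 (P = 6 - 1*(-32) = 6 + 32 = 38)
(P*C)*W(O) = (38*9)*1 = 342*1 = 342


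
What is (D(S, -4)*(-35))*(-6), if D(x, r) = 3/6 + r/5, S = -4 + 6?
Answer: -63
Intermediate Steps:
S = 2
D(x, r) = 1/2 + r/5 (D(x, r) = 3*(1/6) + r*(1/5) = 1/2 + r/5)
(D(S, -4)*(-35))*(-6) = ((1/2 + (1/5)*(-4))*(-35))*(-6) = ((1/2 - 4/5)*(-35))*(-6) = -3/10*(-35)*(-6) = (21/2)*(-6) = -63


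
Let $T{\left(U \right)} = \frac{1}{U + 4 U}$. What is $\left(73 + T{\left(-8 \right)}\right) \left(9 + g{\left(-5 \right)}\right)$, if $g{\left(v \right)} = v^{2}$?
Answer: $\frac{49623}{20} \approx 2481.1$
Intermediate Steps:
$T{\left(U \right)} = \frac{1}{5 U}$
$\left(73 + T{\left(-8 \right)}\right) \left(9 + g{\left(-5 \right)}\right) = \left(73 + \frac{1}{5 \left(-8\right)}\right) \left(9 + \left(-5\right)^{2}\right) = \left(73 + \frac{1}{5} \left(- \frac{1}{8}\right)\right) \left(9 + 25\right) = \left(73 - \frac{1}{40}\right) 34 = \frac{2919}{40} \cdot 34 = \frac{49623}{20}$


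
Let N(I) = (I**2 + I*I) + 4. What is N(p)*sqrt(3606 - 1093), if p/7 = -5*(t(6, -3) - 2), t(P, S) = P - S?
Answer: 120054*sqrt(2513) ≈ 6.0183e+6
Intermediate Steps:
p = -245 (p = 7*(-5*((6 - 1*(-3)) - 2)) = 7*(-5*((6 + 3) - 2)) = 7*(-5*(9 - 2)) = 7*(-5*7) = 7*(-35) = -245)
N(I) = 4 + 2*I**2 (N(I) = (I**2 + I**2) + 4 = 2*I**2 + 4 = 4 + 2*I**2)
N(p)*sqrt(3606 - 1093) = (4 + 2*(-245)**2)*sqrt(3606 - 1093) = (4 + 2*60025)*sqrt(2513) = (4 + 120050)*sqrt(2513) = 120054*sqrt(2513)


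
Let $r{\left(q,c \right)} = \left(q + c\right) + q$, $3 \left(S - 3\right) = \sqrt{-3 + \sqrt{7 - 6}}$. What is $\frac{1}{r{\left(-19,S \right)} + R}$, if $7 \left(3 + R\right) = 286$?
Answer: $\frac{630}{1849} - \frac{147 i \sqrt{2}}{3698} \approx 0.34072 - 0.056217 i$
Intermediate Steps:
$R = \frac{265}{7}$ ($R = -3 + \frac{1}{7} \cdot 286 = -3 + \frac{286}{7} = \frac{265}{7} \approx 37.857$)
$S = 3 + \frac{i \sqrt{2}}{3}$ ($S = 3 + \frac{\sqrt{-3 + \sqrt{7 - 6}}}{3} = 3 + \frac{\sqrt{-3 + \sqrt{1}}}{3} = 3 + \frac{\sqrt{-3 + 1}}{3} = 3 + \frac{\sqrt{-2}}{3} = 3 + \frac{i \sqrt{2}}{3} \approx 3.0 + 0.4714 i$)
$r{\left(q,c \right)} = c + 2 q$ ($r{\left(q,c \right)} = \left(c + q\right) + q = c + 2 q$)
$\frac{1}{r{\left(-19,S \right)} + R} = \frac{1}{\left(\left(3 + \frac{i \sqrt{2}}{3}\right) + 2 \left(-19\right)\right) + \frac{265}{7}} = \frac{1}{\left(\left(3 + \frac{i \sqrt{2}}{3}\right) - 38\right) + \frac{265}{7}} = \frac{1}{\left(-35 + \frac{i \sqrt{2}}{3}\right) + \frac{265}{7}} = \frac{1}{\frac{20}{7} + \frac{i \sqrt{2}}{3}}$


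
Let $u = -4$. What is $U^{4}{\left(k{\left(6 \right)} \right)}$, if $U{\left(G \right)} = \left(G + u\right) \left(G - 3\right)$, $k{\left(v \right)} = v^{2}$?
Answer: $1243528298496$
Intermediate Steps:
$U{\left(G \right)} = \left(-4 + G\right) \left(-3 + G\right)$ ($U{\left(G \right)} = \left(G - 4\right) \left(G - 3\right) = \left(-4 + G\right) \left(-3 + G\right)$)
$U^{4}{\left(k{\left(6 \right)} \right)} = \left(12 + \left(6^{2}\right)^{2} - 7 \cdot 6^{2}\right)^{4} = \left(12 + 36^{2} - 252\right)^{4} = \left(12 + 1296 - 252\right)^{4} = 1056^{4} = 1243528298496$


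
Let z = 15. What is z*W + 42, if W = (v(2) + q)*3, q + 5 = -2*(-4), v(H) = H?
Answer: 267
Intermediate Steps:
q = 3 (q = -5 - 2*(-4) = -5 + 8 = 3)
W = 15 (W = (2 + 3)*3 = 5*3 = 15)
z*W + 42 = 15*15 + 42 = 225 + 42 = 267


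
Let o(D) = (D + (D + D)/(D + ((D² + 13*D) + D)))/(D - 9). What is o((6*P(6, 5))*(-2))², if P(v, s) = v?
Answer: 16859236/21316689 ≈ 0.79089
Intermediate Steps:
o(D) = (D + 2*D/(D² + 15*D))/(-9 + D) (o(D) = (D + (2*D)/(D + (D² + 14*D)))/(-9 + D) = (D + (2*D)/(D² + 15*D))/(-9 + D) = (D + 2*D/(D² + 15*D))/(-9 + D))
o((6*P(6, 5))*(-2))² = ((2 + ((6*6)*(-2))² + 15*((6*6)*(-2)))/(-135 + ((6*6)*(-2))² + 6*((6*6)*(-2))))² = ((2 + (36*(-2))² + 15*(36*(-2)))/(-135 + (36*(-2))² + 6*(36*(-2))))² = ((2 + (-72)² + 15*(-72))/(-135 + (-72)² + 6*(-72)))² = ((2 + 5184 - 1080)/(-135 + 5184 - 432))² = (4106/4617)² = 16859236/21316689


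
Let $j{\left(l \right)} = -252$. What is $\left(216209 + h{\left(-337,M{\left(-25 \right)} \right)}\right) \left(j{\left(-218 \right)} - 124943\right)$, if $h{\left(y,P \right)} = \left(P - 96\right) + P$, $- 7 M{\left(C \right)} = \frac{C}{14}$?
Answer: $-27056330910$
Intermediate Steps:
$M{\left(C \right)} = - \frac{C}{98}$ ($M{\left(C \right)} = - \frac{C \frac{1}{14}}{7} = - \frac{\frac{1}{14} C}{7} = - \frac{C}{98}$)
$h{\left(y,P \right)} = -96 + 2 P$ ($h{\left(y,P \right)} = \left(-96 + P\right) + P = -96 + 2 P$)
$\left(216209 + h{\left(-337,M{\left(-25 \right)} \right)}\right) \left(j{\left(-218 \right)} - 124943\right) = \left(216209 - \left(96 - 2 \left(\left(- \frac{1}{98}\right) \left(-25\right)\right)\right)\right) \left(-252 - 124943\right) = \left(216209 + \left(-96 + 2 \cdot \frac{25}{98}\right)\right) \left(-125195\right) = \left(216209 + \left(-96 + \frac{25}{49}\right)\right) \left(-125195\right) = \left(216209 - \frac{4679}{49}\right) \left(-125195\right) = \frac{10589562}{49} \left(-125195\right) = -27056330910$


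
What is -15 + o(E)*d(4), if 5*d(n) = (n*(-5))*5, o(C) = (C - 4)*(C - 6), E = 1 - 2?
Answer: -715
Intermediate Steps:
E = -1
o(C) = (-6 + C)*(-4 + C) (o(C) = (-4 + C)*(-6 + C) = (-6 + C)*(-4 + C))
d(n) = -5*n (d(n) = ((n*(-5))*5)/5 = (-5*n*5)/5 = (-25*n)/5 = -5*n)
-15 + o(E)*d(4) = -15 + (24 + (-1)**2 - 10*(-1))*(-5*4) = -15 + (24 + 1 + 10)*(-20) = -15 + 35*(-20) = -15 - 700 = -715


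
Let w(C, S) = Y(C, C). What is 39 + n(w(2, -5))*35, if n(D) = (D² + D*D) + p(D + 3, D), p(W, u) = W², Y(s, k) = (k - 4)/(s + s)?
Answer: 1101/4 ≈ 275.25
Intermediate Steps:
Y(s, k) = (-4 + k)/(2*s) (Y(s, k) = (-4 + k)/((2*s)) = (-4 + k)*(1/(2*s)) = (-4 + k)/(2*s))
w(C, S) = (-4 + C)/(2*C)
n(D) = (3 + D)² + 2*D² (n(D) = (D² + D*D) + (D + 3)² = (D² + D²) + (3 + D)² = 2*D² + (3 + D)² = (3 + D)² + 2*D²)
39 + n(w(2, -5))*35 = 39 + ((3 + (½)*(-4 + 2)/2)² + 2*((½)*(-4 + 2)/2)²)*35 = 39 + ((3 + (½)*(½)*(-2))² + 2*((½)*(½)*(-2))²)*35 = 39 + ((3 - ½)² + 2*(-½)²)*35 = 39 + ((5/2)² + 2*(¼))*35 = 39 + (25/4 + ½)*35 = 39 + (27/4)*35 = 39 + 945/4 = 1101/4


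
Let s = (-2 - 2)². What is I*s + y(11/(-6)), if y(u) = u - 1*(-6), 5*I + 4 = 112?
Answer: 10493/30 ≈ 349.77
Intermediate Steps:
I = 108/5 (I = -⅘ + (⅕)*112 = -⅘ + 112/5 = 108/5 ≈ 21.600)
y(u) = 6 + u (y(u) = u + 6 = 6 + u)
s = 16 (s = (-4)² = 16)
I*s + y(11/(-6)) = (108/5)*16 + (6 + 11/(-6)) = 1728/5 + (6 + 11*(-⅙)) = 1728/5 + (6 - 11/6) = 1728/5 + 25/6 = 10493/30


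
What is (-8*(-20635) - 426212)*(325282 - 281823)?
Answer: -11348535588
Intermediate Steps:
(-8*(-20635) - 426212)*(325282 - 281823) = (165080 - 426212)*43459 = -261132*43459 = -11348535588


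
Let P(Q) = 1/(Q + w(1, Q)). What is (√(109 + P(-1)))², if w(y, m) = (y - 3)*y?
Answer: 326/3 ≈ 108.67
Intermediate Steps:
w(y, m) = y*(-3 + y) (w(y, m) = (-3 + y)*y = y*(-3 + y))
P(Q) = 1/(-2 + Q) (P(Q) = 1/(Q + 1*(-3 + 1)) = 1/(Q + 1*(-2)) = 1/(Q - 2) = 1/(-2 + Q))
(√(109 + P(-1)))² = (√(109 + 1/(-2 - 1)))² = (√(109 + 1/(-3)))² = (√(109 - ⅓))² = (√(326/3))² = (√978/3)² = 326/3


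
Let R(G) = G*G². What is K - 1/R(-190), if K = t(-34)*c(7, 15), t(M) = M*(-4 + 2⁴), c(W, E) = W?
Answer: -19589303999/6859000 ≈ -2856.0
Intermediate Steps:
R(G) = G³
t(M) = 12*M (t(M) = M*(-4 + 16) = M*12 = 12*M)
K = -2856 (K = (12*(-34))*7 = -408*7 = -2856)
K - 1/R(-190) = -2856 - 1/((-190)³) = -2856 - 1/(-6859000) = -2856 - 1*(-1/6859000) = -2856 + 1/6859000 = -19589303999/6859000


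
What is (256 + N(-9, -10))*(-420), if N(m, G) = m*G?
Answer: -145320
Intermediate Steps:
N(m, G) = G*m
(256 + N(-9, -10))*(-420) = (256 - 10*(-9))*(-420) = (256 + 90)*(-420) = 346*(-420) = -145320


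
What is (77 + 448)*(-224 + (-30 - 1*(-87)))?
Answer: -87675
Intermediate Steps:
(77 + 448)*(-224 + (-30 - 1*(-87))) = 525*(-224 + (-30 + 87)) = 525*(-224 + 57) = 525*(-167) = -87675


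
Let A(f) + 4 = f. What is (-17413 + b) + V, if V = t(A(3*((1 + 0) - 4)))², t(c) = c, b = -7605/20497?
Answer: -353457873/20497 ≈ -17244.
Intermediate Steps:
b = -7605/20497 (b = -7605*1/20497 = -7605/20497 ≈ -0.37103)
A(f) = -4 + f
V = 169 (V = (-4 + 3*((1 + 0) - 4))² = (-4 + 3*(1 - 4))² = (-4 + 3*(-3))² = (-4 - 9)² = (-13)² = 169)
(-17413 + b) + V = (-17413 - 7605/20497) + 169 = -356921866/20497 + 169 = -353457873/20497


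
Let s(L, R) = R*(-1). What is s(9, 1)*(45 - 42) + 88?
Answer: 85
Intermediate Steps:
s(L, R) = -R
s(9, 1)*(45 - 42) + 88 = (-1*1)*(45 - 42) + 88 = -1*3 + 88 = -3 + 88 = 85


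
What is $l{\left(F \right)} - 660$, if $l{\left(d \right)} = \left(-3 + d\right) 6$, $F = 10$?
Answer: $-618$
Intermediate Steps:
$l{\left(d \right)} = -18 + 6 d$
$l{\left(F \right)} - 660 = \left(-18 + 6 \cdot 10\right) - 660 = \left(-18 + 60\right) - 660 = 42 - 660 = -618$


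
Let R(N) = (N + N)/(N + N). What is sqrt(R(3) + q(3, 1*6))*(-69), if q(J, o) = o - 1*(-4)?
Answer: -69*sqrt(11) ≈ -228.85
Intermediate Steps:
q(J, o) = 4 + o (q(J, o) = o + 4 = 4 + o)
R(N) = 1 (R(N) = (2*N)/((2*N)) = (2*N)*(1/(2*N)) = 1)
sqrt(R(3) + q(3, 1*6))*(-69) = sqrt(1 + (4 + 1*6))*(-69) = sqrt(1 + (4 + 6))*(-69) = sqrt(1 + 10)*(-69) = sqrt(11)*(-69) = -69*sqrt(11)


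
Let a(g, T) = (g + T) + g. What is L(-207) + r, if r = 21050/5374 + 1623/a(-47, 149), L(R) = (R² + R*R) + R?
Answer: 12639227311/147785 ≈ 85524.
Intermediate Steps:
L(R) = R + 2*R² (L(R) = (R² + R²) + R = 2*R² + R = R + 2*R²)
a(g, T) = T + 2*g (a(g, T) = (T + g) + g = T + 2*g)
r = 4939876/147785 (r = 21050/5374 + 1623/(149 + 2*(-47)) = 21050*(1/5374) + 1623/(149 - 94) = 10525/2687 + 1623/55 = 4939876/147785 ≈ 33.426)
L(-207) + r = -207*(1 + 2*(-207)) + 4939876/147785 = -207*(1 - 414) + 4939876/147785 = -207*(-413) + 4939876/147785 = 85491 + 4939876/147785 = 12639227311/147785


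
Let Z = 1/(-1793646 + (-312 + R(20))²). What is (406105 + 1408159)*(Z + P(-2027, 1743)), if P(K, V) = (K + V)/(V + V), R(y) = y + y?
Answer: -31645137443372/214097919 ≈ -1.4781e+5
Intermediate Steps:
R(y) = 2*y
P(K, V) = (K + V)/(2*V) (P(K, V) = (K + V)/((2*V)) = (K + V)*(1/(2*V)) = (K + V)/(2*V))
Z = -1/1719662 (Z = 1/(-1793646 + (-312 + 2*20)²) = 1/(-1793646 + (-312 + 40)²) = 1/(-1793646 + (-272)²) = 1/(-1793646 + 73984) = 1/(-1719662) = -1/1719662 ≈ -5.8151e-7)
(406105 + 1408159)*(Z + P(-2027, 1743)) = (406105 + 1408159)*(-1/1719662 + (½)*(-2027 + 1743)/1743) = 1814264*(-1/1719662 + (½)*(1/1743)*(-284)) = 1814264*(-1/1719662 - 142/1743) = 1814264*(-34884821/428195838) = -31645137443372/214097919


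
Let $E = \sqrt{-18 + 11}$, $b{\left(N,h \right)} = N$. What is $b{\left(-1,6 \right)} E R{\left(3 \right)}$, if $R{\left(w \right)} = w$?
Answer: $- 3 i \sqrt{7} \approx - 7.9373 i$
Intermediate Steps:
$E = i \sqrt{7}$ ($E = \sqrt{-7} = i \sqrt{7} \approx 2.6458 i$)
$b{\left(-1,6 \right)} E R{\left(3 \right)} = - i \sqrt{7} \cdot 3 = - 3 i \sqrt{7}$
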